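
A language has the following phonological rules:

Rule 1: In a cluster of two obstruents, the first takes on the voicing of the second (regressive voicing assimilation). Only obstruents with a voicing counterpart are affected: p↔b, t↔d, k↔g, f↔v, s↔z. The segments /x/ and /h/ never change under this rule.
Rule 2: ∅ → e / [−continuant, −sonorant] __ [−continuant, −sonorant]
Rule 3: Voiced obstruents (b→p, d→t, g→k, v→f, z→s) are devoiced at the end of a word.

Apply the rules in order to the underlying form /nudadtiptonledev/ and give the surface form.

nudatetipetonledef

Rule 1 (regressive voicing assimilation): /d/ precedes the voiceless obstruent /t/, so it devoices to [t] by assimilation. /nudadtiptonledev/ → nudattiptonledev.
Rule 2 (stop-cluster e-epenthesis): /t/ and /t/ form a stop–stop cluster, so [e] is inserted between them. /p/ and /t/ form a stop–stop cluster, so [e] is inserted between them. /nudattiptonledev/ → nudatetipetonledev.
Rule 3 (final devoicing): /v/ is a voiced obstruent in word-final position, so it devoices to [f]. /nudatetipetonledev/ → nudatetipetonledef.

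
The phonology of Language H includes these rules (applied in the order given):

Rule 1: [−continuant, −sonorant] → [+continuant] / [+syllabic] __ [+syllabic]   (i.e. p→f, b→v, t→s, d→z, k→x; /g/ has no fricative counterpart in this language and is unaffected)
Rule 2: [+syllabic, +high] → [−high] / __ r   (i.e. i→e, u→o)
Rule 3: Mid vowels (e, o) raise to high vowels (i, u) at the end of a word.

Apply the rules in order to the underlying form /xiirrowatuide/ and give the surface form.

xierrowasuizi

Rule 1 (intervocalic spirantization): /t/ is a stop between vowels /a/ and /u/, so it spirantizes to the fricative [s]. /d/ is a stop between vowels /i/ and /e/, so it spirantizes to the fricative [z]. /xiirrowatuide/ → xiirrowasuize.
Rule 2 (pre-rhotic lowering): /i/ is a high vowel immediately before /r/, so it lowers to [e]. /xiirrowasuize/ → xierrowasuize.
Rule 3 (final vowel raising): /e/ is a mid vowel in word-final position, so it raises to [i]. /xierrowasuize/ → xierrowasuizi.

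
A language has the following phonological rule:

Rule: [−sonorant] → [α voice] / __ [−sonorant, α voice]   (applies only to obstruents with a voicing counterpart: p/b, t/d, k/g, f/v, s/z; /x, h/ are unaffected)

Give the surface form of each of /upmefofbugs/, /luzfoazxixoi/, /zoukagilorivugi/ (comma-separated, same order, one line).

upmefovbuks, lusfoasxixoi, zoukagilorivugi

/upmefofbugs/: /f/ precedes the voiced obstruent /b/, so it voices to [v] by assimilation. /g/ precedes the voiceless obstruent /s/, so it devoices to [k] by assimilation. → [upmefovbuks].
/luzfoazxixoi/: /z/ precedes the voiceless obstruent /f/, so it devoices to [s] by assimilation. /z/ precedes the voiceless obstruent /x/, so it devoices to [s] by assimilation. → [lusfoasxixoi].
/zoukagilorivugi/: the rule's environment is not met; surfaces unchanged as [zoukagilorivugi].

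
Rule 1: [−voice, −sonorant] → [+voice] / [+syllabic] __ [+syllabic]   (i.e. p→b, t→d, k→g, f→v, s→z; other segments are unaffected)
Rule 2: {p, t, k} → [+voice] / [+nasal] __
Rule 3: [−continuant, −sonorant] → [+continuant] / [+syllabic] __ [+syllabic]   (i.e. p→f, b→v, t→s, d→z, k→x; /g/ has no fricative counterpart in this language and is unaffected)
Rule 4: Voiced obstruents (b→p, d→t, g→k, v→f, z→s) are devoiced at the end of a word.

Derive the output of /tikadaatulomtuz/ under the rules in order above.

tigazaazulomdus

Rule 1 (intervocalic voicing): /k/ is a voiceless obstruent between vowels /i/ and /a/, so it voices to [g]. /t/ is a voiceless obstruent between vowels /a/ and /u/, so it voices to [d]. /tikadaatulomtuz/ → tigadaadulomtuz.
Rule 2 (post-nasal voicing): /t/ is a voiceless stop immediately after the nasal /m/, so it voices to [d]. /tigadaadulomtuz/ → tigadaadulomduz.
Rule 3 (intervocalic spirantization): /d/ is a stop between vowels /a/ and /a/, so it spirantizes to the fricative [z]. /d/ is a stop between vowels /a/ and /u/, so it spirantizes to the fricative [z]. /tigadaadulomduz/ → tigazaazulomduz.
Rule 4 (final devoicing): /z/ is a voiced obstruent in word-final position, so it devoices to [s]. /tigazaazulomduz/ → tigazaazulomdus.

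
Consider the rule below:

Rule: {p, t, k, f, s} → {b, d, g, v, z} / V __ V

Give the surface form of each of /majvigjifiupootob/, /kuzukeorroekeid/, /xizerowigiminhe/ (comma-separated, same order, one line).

majvigjiviuboodob, kuzugeorroegeid, xizerowigiminhe

/majvigjifiupootob/: /f/ is a voiceless obstruent between vowels /i/ and /i/, so it voices to [v]. /p/ is a voiceless obstruent between vowels /u/ and /o/, so it voices to [b]. /t/ is a voiceless obstruent between vowels /o/ and /o/, so it voices to [d]. → [majvigjiviuboodob].
/kuzukeorroekeid/: /k/ is a voiceless obstruent between vowels /u/ and /e/, so it voices to [g]. /k/ is a voiceless obstruent between vowels /e/ and /e/, so it voices to [g]. → [kuzugeorroegeid].
/xizerowigiminhe/: the rule's environment is not met; surfaces unchanged as [xizerowigiminhe].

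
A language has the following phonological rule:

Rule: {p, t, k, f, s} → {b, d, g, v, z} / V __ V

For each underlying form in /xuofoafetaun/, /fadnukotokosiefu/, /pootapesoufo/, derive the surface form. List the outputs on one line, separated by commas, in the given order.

xuovoavedaun, fadnugodogozievu, poodabezouvo

/xuofoafetaun/: /f/ is a voiceless obstruent between vowels /o/ and /o/, so it voices to [v]. /f/ is a voiceless obstruent between vowels /a/ and /e/, so it voices to [v]. /t/ is a voiceless obstruent between vowels /e/ and /a/, so it voices to [d]. → [xuovoavedaun].
/fadnukotokosiefu/: /k/ is a voiceless obstruent between vowels /u/ and /o/, so it voices to [g]. /t/ is a voiceless obstruent between vowels /o/ and /o/, so it voices to [d]. /k/ is a voiceless obstruent between vowels /o/ and /o/, so it voices to [g]. /s/ is a voiceless obstruent between vowels /o/ and /i/, so it voices to [z]. /f/ is a voiceless obstruent between vowels /e/ and /u/, so it voices to [v]. → [fadnugodogozievu].
/pootapesoufo/: /t/ is a voiceless obstruent between vowels /o/ and /a/, so it voices to [d]. /p/ is a voiceless obstruent between vowels /a/ and /e/, so it voices to [b]. /s/ is a voiceless obstruent between vowels /e/ and /o/, so it voices to [z]. /f/ is a voiceless obstruent between vowels /u/ and /o/, so it voices to [v]. → [poodabezouvo].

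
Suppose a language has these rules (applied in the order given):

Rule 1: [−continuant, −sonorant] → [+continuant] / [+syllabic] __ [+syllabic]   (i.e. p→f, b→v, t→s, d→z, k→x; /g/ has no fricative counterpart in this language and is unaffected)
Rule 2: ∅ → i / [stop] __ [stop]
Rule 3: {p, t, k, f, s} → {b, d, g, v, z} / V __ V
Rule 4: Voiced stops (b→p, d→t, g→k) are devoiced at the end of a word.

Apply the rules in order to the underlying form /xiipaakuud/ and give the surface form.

xiivaaxuut

Rule 1 (intervocalic spirantization): /p/ is a stop between vowels /i/ and /a/, so it spirantizes to the fricative [f]. /k/ is a stop between vowels /a/ and /u/, so it spirantizes to the fricative [x]. /xiipaakuud/ → xiifaaxuud.
Rule 2 (stop-cluster i-epenthesis): no segment meets the environment; /xiifaaxuud/ is unchanged.
Rule 3 (intervocalic voicing): /f/ is a voiceless obstruent between vowels /i/ and /a/, so it voices to [v]. /xiifaaxuud/ → xiivaaxuud.
Rule 4 (final devoicing): /d/ is a voiced stop in word-final position, so it devoices to [t]. /xiivaaxuud/ → xiivaaxuut.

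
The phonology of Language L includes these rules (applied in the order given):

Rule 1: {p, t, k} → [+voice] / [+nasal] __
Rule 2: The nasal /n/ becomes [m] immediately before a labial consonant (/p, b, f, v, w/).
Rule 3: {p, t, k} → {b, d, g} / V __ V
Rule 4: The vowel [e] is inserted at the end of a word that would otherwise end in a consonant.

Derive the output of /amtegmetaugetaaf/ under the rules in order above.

amdegmedaugedaafe

Rule 1 (post-nasal voicing): /t/ is a voiceless stop immediately after the nasal /m/, so it voices to [d]. /amtegmetaugetaaf/ → amdegmetaugetaaf.
Rule 2 (nasal place assimilation): no segment meets the environment; /amdegmetaugetaaf/ is unchanged.
Rule 3 (intervocalic voicing): /t/ is a voiceless stop between vowels /e/ and /a/, so it voices to [d]. /t/ is a voiceless stop between vowels /e/ and /a/, so it voices to [d]. /amdegmetaugetaaf/ → amdegmedaugedaaf.
Rule 4 (final e-epenthesis): the form ends in the consonant /f/, so [e] is inserted word-finally. /amdegmedaugedaaf/ → amdegmedaugedaafe.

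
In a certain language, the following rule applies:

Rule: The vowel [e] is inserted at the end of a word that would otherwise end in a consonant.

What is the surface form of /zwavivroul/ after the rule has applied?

the form ends in the consonant /l/, so [e] is inserted word-finally.
Surface form: [zwavivroule].

zwavivroule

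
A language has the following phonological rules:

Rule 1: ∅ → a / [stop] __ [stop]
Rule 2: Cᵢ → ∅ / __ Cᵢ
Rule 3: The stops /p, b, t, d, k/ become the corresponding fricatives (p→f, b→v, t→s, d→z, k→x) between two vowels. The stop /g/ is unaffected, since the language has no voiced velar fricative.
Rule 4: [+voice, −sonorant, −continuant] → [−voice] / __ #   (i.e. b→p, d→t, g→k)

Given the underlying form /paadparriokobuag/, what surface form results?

paazafarioxovuak

Rule 1 (stop-cluster a-epenthesis): /d/ and /p/ form a stop–stop cluster, so [a] is inserted between them. /paadparriokobuag/ → paadaparriokobuag.
Rule 2 (degemination): /rr/ is a geminate; the first /r/ deletes. /paadaparriokobuag/ → paadapariokobuag.
Rule 3 (intervocalic spirantization): /d/ is a stop between vowels /a/ and /a/, so it spirantizes to the fricative [z]. /p/ is a stop between vowels /a/ and /a/, so it spirantizes to the fricative [f]. /k/ is a stop between vowels /o/ and /o/, so it spirantizes to the fricative [x]. /b/ is a stop between vowels /o/ and /u/, so it spirantizes to the fricative [v]. /paadapariokobuag/ → paazafarioxovuag.
Rule 4 (final devoicing): /g/ is a voiced stop in word-final position, so it devoices to [k]. /paazafarioxovuag/ → paazafarioxovuak.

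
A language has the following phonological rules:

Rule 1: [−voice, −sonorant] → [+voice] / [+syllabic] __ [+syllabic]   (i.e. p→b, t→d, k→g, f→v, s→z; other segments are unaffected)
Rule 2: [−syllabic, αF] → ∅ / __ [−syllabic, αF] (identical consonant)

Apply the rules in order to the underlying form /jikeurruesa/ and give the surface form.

Rule 1 (intervocalic voicing): /k/ is a voiceless obstruent between vowels /i/ and /e/, so it voices to [g]. /s/ is a voiceless obstruent between vowels /e/ and /a/, so it voices to [z]. /jikeurruesa/ → jigeurrueza.
Rule 2 (degemination): /rr/ is a geminate; the first /r/ deletes. /jigeurrueza/ → jigeurueza.

jigeurueza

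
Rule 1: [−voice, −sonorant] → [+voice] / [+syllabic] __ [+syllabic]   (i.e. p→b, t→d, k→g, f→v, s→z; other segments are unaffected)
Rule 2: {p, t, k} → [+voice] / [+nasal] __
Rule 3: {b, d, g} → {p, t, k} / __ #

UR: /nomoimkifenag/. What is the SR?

nomoimgivenak

Rule 1 (intervocalic voicing): /f/ is a voiceless obstruent between vowels /i/ and /e/, so it voices to [v]. /nomoimkifenag/ → nomoimkivenag.
Rule 2 (post-nasal voicing): /k/ is a voiceless stop immediately after the nasal /m/, so it voices to [g]. /nomoimkivenag/ → nomoimgivenag.
Rule 3 (final devoicing): /g/ is a voiced stop in word-final position, so it devoices to [k]. /nomoimgivenag/ → nomoimgivenak.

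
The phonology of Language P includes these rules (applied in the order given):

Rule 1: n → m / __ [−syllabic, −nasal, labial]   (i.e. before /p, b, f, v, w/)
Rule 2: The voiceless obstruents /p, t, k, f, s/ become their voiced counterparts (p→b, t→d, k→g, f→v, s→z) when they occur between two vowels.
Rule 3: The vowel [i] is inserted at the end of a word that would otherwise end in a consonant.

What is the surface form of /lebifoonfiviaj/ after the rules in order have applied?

Rule 1 (nasal place assimilation): /n/ precedes the labial consonant /f/, so it assimilates in place to [m]. /lebifoonfiviaj/ → lebifoomfiviaj.
Rule 2 (intervocalic voicing): /f/ is a voiceless obstruent between vowels /i/ and /o/, so it voices to [v]. /lebifoomfiviaj/ → lebivoomfiviaj.
Rule 3 (final i-epenthesis): the form ends in the consonant /j/, so [i] is inserted word-finally. /lebivoomfiviaj/ → lebivoomfiviaji.

lebivoomfiviaji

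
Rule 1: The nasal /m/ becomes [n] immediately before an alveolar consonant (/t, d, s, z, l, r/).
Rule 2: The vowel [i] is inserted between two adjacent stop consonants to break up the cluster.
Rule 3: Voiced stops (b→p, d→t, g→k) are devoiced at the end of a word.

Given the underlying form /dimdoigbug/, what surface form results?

dindoigibuk

Rule 1 (nasal place assimilation): /m/ precedes the alveolar consonant /d/, so it assimilates in place to [n]. /dimdoigbug/ → dindoigbug.
Rule 2 (stop-cluster i-epenthesis): /g/ and /b/ form a stop–stop cluster, so [i] is inserted between them. /dindoigbug/ → dindoigibug.
Rule 3 (final devoicing): /g/ is a voiced stop in word-final position, so it devoices to [k]. /dindoigibug/ → dindoigibuk.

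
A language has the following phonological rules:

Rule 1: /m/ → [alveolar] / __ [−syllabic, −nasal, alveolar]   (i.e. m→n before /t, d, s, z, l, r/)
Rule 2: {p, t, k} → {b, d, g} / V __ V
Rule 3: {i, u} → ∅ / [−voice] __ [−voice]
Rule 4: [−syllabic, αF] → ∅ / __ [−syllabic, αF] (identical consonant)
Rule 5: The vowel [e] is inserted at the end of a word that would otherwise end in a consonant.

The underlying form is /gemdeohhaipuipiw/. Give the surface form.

gendeohaibuibiwe

Rule 1 (nasal place assimilation): /m/ precedes the alveolar consonant /d/, so it assimilates in place to [n]. /gemdeohhaipuipiw/ → gendeohhaipuipiw.
Rule 2 (intervocalic voicing): /p/ is a voiceless stop between vowels /i/ and /u/, so it voices to [b]. /p/ is a voiceless stop between vowels /i/ and /i/, so it voices to [b]. /gendeohhaipuipiw/ → gendeohhaibuibiw.
Rule 3 (high vowel syncope): no segment meets the environment; /gendeohhaibuibiw/ is unchanged.
Rule 4 (degemination): /hh/ is a geminate; the first /h/ deletes. /gendeohhaibuibiw/ → gendeohaibuibiw.
Rule 5 (final e-epenthesis): the form ends in the consonant /w/, so [e] is inserted word-finally. /gendeohaibuibiw/ → gendeohaibuibiwe.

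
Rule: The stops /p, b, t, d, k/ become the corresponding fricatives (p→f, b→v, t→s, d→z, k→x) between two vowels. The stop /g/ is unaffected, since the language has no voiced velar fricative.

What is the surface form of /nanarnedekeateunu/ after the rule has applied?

nanarnezexeaseunu

/d/ is a stop between vowels /e/ and /e/, so it spirantizes to the fricative [z].
/k/ is a stop between vowels /e/ and /e/, so it spirantizes to the fricative [x].
/t/ is a stop between vowels /a/ and /e/, so it spirantizes to the fricative [s].
Surface form: [nanarnezexeaseunu].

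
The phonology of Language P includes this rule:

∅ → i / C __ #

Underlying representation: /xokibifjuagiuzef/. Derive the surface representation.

xokibifjuagiuzefi

the form ends in the consonant /f/, so [i] is inserted word-finally.
Surface form: [xokibifjuagiuzefi].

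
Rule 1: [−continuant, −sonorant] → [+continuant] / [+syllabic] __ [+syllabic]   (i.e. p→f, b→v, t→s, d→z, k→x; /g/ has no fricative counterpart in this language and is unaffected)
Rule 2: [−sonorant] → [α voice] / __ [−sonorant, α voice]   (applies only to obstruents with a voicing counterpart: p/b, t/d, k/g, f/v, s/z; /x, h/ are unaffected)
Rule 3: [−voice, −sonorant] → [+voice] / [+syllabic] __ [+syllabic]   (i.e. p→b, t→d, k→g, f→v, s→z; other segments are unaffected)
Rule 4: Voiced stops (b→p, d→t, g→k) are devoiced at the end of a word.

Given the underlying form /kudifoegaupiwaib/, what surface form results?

Rule 1 (intervocalic spirantization): /d/ is a stop between vowels /u/ and /i/, so it spirantizes to the fricative [z]. /p/ is a stop between vowels /u/ and /i/, so it spirantizes to the fricative [f]. /kudifoegaupiwaib/ → kuzifoegaufiwaib.
Rule 2 (regressive voicing assimilation): no segment meets the environment; /kuzifoegaufiwaib/ is unchanged.
Rule 3 (intervocalic voicing): /f/ is a voiceless obstruent between vowels /i/ and /o/, so it voices to [v]. /f/ is a voiceless obstruent between vowels /u/ and /i/, so it voices to [v]. /kuzifoegaufiwaib/ → kuzivoegauviwaib.
Rule 4 (final devoicing): /b/ is a voiced stop in word-final position, so it devoices to [p]. /kuzivoegauviwaib/ → kuzivoegauviwaip.

kuzivoegauviwaip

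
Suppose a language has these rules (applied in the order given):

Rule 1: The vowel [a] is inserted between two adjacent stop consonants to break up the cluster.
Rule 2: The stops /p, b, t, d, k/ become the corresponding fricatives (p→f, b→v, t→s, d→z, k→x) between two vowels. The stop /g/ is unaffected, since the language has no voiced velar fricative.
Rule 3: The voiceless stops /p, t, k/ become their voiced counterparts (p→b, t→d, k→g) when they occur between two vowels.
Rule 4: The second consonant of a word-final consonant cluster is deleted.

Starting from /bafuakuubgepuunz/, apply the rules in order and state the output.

Rule 1 (stop-cluster a-epenthesis): /b/ and /g/ form a stop–stop cluster, so [a] is inserted between them. /bafuakuubgepuunz/ → bafuakuubagepuunz.
Rule 2 (intervocalic spirantization): /k/ is a stop between vowels /a/ and /u/, so it spirantizes to the fricative [x]. /b/ is a stop between vowels /u/ and /a/, so it spirantizes to the fricative [v]. /p/ is a stop between vowels /e/ and /u/, so it spirantizes to the fricative [f]. /bafuakuubagepuunz/ → bafuaxuuvagefuunz.
Rule 3 (intervocalic voicing): no segment meets the environment; /bafuaxuuvagefuunz/ is unchanged.
Rule 4 (final cluster simplification): /z/ is the second consonant of a word-final cluster /nz/, so it deletes. /bafuaxuuvagefuunz/ → bafuaxuuvagefuun.

bafuaxuuvagefuun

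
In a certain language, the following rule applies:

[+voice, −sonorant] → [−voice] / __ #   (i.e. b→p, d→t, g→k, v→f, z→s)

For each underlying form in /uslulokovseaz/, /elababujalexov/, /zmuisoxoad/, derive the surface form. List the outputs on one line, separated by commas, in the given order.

/uslulokovseaz/: /z/ is a voiced obstruent in word-final position, so it devoices to [s]. → [uslulokovseas].
/elababujalexov/: /v/ is a voiced obstruent in word-final position, so it devoices to [f]. → [elababujalexof].
/zmuisoxoad/: /d/ is a voiced obstruent in word-final position, so it devoices to [t]. → [zmuisoxoat].

uslulokovseas, elababujalexof, zmuisoxoat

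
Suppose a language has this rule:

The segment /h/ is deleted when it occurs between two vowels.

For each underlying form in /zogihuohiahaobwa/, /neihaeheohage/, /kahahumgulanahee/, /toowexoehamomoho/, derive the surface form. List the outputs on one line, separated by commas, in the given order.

zogiuoiaaobwa, neiaeeoage, kaaumgulanaee, toowexoeamomoo

/zogihuohiahaobwa/: /h/ occurs between vowels /i/ and /u/, so it deletes. /h/ occurs between vowels /o/ and /i/, so it deletes. /h/ occurs between vowels /a/ and /a/, so it deletes. → [zogiuoiaaobwa].
/neihaeheohage/: /h/ occurs between vowels /i/ and /a/, so it deletes. /h/ occurs between vowels /e/ and /e/, so it deletes. /h/ occurs between vowels /o/ and /a/, so it deletes. → [neiaeeoage].
/kahahumgulanahee/: /h/ occurs between vowels /a/ and /a/, so it deletes. /h/ occurs between vowels /a/ and /u/, so it deletes. /h/ occurs between vowels /a/ and /e/, so it deletes. → [kaaumgulanaee].
/toowexoehamomoho/: /h/ occurs between vowels /e/ and /a/, so it deletes. /h/ occurs between vowels /o/ and /o/, so it deletes. → [toowexoeamomoo].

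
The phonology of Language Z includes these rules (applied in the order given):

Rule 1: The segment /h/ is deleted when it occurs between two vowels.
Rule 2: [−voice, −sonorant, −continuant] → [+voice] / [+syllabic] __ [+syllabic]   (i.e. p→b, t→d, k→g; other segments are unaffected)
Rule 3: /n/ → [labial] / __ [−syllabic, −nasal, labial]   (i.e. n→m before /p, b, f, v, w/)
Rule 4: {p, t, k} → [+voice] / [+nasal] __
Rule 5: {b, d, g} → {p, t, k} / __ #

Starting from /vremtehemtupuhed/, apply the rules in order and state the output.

vremdeemdubuet

Rule 1 (intervocalic h-deletion): /h/ occurs between vowels /e/ and /e/, so it deletes. /h/ occurs between vowels /u/ and /e/, so it deletes. /vremtehemtupuhed/ → vremteemtupued.
Rule 2 (intervocalic voicing): /p/ is a voiceless stop between vowels /u/ and /u/, so it voices to [b]. /vremteemtupued/ → vremteemtubued.
Rule 3 (nasal place assimilation): no segment meets the environment; /vremteemtubued/ is unchanged.
Rule 4 (post-nasal voicing): /t/ is a voiceless stop immediately after the nasal /m/, so it voices to [d]. /t/ is a voiceless stop immediately after the nasal /m/, so it voices to [d]. /vremteemtubued/ → vremdeemdubued.
Rule 5 (final devoicing): /d/ is a voiced stop in word-final position, so it devoices to [t]. /vremdeemdubued/ → vremdeemdubuet.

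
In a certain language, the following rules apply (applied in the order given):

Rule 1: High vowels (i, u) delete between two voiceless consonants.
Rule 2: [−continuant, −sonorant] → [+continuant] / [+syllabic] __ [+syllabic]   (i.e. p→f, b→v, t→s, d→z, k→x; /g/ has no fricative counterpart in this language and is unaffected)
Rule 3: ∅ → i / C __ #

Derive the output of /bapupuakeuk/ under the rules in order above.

bappuaxeuki

Rule 1 (high vowel syncope): /u/ is a high vowel flanked by voiceless consonants /p/ and /p/, so it deletes. /bapupuakeuk/ → bappuakeuk.
Rule 2 (intervocalic spirantization): /k/ is a stop between vowels /a/ and /e/, so it spirantizes to the fricative [x]. /bappuakeuk/ → bappuaxeuk.
Rule 3 (final i-epenthesis): the form ends in the consonant /k/, so [i] is inserted word-finally. /bappuaxeuk/ → bappuaxeuki.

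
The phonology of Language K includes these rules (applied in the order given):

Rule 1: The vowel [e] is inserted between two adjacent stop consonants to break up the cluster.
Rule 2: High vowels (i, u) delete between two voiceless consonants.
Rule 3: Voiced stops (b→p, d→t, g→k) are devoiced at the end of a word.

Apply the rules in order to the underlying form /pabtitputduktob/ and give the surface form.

Rule 1 (stop-cluster e-epenthesis): /b/ and /t/ form a stop–stop cluster, so [e] is inserted between them. /t/ and /p/ form a stop–stop cluster, so [e] is inserted between them. /t/ and /d/ form a stop–stop cluster, so [e] is inserted between them. /k/ and /t/ form a stop–stop cluster, so [e] is inserted between them. /pabtitputduktob/ → pabetiteputeduketob.
Rule 2 (high vowel syncope): /i/ is a high vowel flanked by voiceless consonants /t/ and /t/, so it deletes. /u/ is a high vowel flanked by voiceless consonants /p/ and /t/, so it deletes. /pabetiteputeduketob/ → pabettepteduketob.
Rule 3 (final devoicing): /b/ is a voiced stop in word-final position, so it devoices to [p]. /pabettepteduketob/ → pabettepteduketop.

pabettepteduketop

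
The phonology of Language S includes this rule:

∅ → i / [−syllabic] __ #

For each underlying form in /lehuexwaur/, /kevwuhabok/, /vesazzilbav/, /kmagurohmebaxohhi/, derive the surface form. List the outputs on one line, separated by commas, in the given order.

/lehuexwaur/: the form ends in the consonant /r/, so [i] is inserted word-finally. → [lehuexwauri].
/kevwuhabok/: the form ends in the consonant /k/, so [i] is inserted word-finally. → [kevwuhaboki].
/vesazzilbav/: the form ends in the consonant /v/, so [i] is inserted word-finally. → [vesazzilbavi].
/kmagurohmebaxohhi/: the rule's environment is not met; surfaces unchanged as [kmagurohmebaxohhi].

lehuexwauri, kevwuhaboki, vesazzilbavi, kmagurohmebaxohhi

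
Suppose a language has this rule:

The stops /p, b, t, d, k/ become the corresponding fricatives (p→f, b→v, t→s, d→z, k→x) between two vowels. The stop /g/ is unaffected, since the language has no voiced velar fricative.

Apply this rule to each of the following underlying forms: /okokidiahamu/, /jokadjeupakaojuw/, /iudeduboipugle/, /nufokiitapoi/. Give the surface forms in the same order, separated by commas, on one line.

oxoxiziahamu, joxadjeufaxaojuw, iuzezuvoifugle, nufoxiisafoi

/okokidiahamu/: /k/ is a stop between vowels /o/ and /o/, so it spirantizes to the fricative [x]. /k/ is a stop between vowels /o/ and /i/, so it spirantizes to the fricative [x]. /d/ is a stop between vowels /i/ and /i/, so it spirantizes to the fricative [z]. → [oxoxiziahamu].
/jokadjeupakaojuw/: /k/ is a stop between vowels /o/ and /a/, so it spirantizes to the fricative [x]. /p/ is a stop between vowels /u/ and /a/, so it spirantizes to the fricative [f]. /k/ is a stop between vowels /a/ and /a/, so it spirantizes to the fricative [x]. → [joxadjeufaxaojuw].
/iudeduboipugle/: /d/ is a stop between vowels /u/ and /e/, so it spirantizes to the fricative [z]. /d/ is a stop between vowels /e/ and /u/, so it spirantizes to the fricative [z]. /b/ is a stop between vowels /u/ and /o/, so it spirantizes to the fricative [v]. /p/ is a stop between vowels /i/ and /u/, so it spirantizes to the fricative [f]. → [iuzezuvoifugle].
/nufokiitapoi/: /k/ is a stop between vowels /o/ and /i/, so it spirantizes to the fricative [x]. /t/ is a stop between vowels /i/ and /a/, so it spirantizes to the fricative [s]. /p/ is a stop between vowels /a/ and /o/, so it spirantizes to the fricative [f]. → [nufoxiisafoi].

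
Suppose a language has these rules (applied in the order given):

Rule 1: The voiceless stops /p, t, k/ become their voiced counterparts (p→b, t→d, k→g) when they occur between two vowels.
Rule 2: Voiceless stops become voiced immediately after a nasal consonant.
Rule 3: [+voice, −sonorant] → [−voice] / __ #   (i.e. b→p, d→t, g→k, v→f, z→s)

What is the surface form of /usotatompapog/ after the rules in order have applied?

Rule 1 (intervocalic voicing): /t/ is a voiceless stop between vowels /o/ and /a/, so it voices to [d]. /t/ is a voiceless stop between vowels /a/ and /o/, so it voices to [d]. /p/ is a voiceless stop between vowels /a/ and /o/, so it voices to [b]. /usotatompapog/ → usodadompabog.
Rule 2 (post-nasal voicing): /p/ is a voiceless stop immediately after the nasal /m/, so it voices to [b]. /usodadompabog/ → usodadombabog.
Rule 3 (final devoicing): /g/ is a voiced obstruent in word-final position, so it devoices to [k]. /usodadombabog/ → usodadombabok.

usodadombabok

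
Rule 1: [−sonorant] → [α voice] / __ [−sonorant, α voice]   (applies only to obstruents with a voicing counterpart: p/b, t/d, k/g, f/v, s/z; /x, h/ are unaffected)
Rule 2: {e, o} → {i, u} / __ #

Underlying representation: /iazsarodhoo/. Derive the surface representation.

Rule 1 (regressive voicing assimilation): /z/ precedes the voiceless obstruent /s/, so it devoices to [s] by assimilation. /d/ precedes the voiceless obstruent /h/, so it devoices to [t] by assimilation. /iazsarodhoo/ → iassarothoo.
Rule 2 (final vowel raising): /o/ is a mid vowel in word-final position, so it raises to [u]. /iassarothoo/ → iassarothou.

iassarothou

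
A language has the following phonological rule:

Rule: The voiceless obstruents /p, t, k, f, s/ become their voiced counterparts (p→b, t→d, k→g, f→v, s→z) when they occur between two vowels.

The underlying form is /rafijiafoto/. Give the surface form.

ravijiavodo

/f/ is a voiceless obstruent between vowels /a/ and /i/, so it voices to [v].
/f/ is a voiceless obstruent between vowels /a/ and /o/, so it voices to [v].
/t/ is a voiceless obstruent between vowels /o/ and /o/, so it voices to [d].
Surface form: [ravijiavodo].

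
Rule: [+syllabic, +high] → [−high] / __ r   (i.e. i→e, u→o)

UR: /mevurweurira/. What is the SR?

mevorweorera

/u/ is a high vowel immediately before /r/, so it lowers to [o].
/u/ is a high vowel immediately before /r/, so it lowers to [o].
/i/ is a high vowel immediately before /r/, so it lowers to [e].
Surface form: [mevorweorera].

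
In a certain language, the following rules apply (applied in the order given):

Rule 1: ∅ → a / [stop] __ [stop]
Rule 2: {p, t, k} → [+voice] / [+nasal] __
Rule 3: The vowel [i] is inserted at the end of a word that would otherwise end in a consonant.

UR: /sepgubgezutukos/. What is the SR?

sepagubagezutukosi

Rule 1 (stop-cluster a-epenthesis): /p/ and /g/ form a stop–stop cluster, so [a] is inserted between them. /b/ and /g/ form a stop–stop cluster, so [a] is inserted between them. /sepgubgezutukos/ → sepagubagezutukos.
Rule 2 (post-nasal voicing): no segment meets the environment; /sepagubagezutukos/ is unchanged.
Rule 3 (final i-epenthesis): the form ends in the consonant /s/, so [i] is inserted word-finally. /sepagubagezutukos/ → sepagubagezutukosi.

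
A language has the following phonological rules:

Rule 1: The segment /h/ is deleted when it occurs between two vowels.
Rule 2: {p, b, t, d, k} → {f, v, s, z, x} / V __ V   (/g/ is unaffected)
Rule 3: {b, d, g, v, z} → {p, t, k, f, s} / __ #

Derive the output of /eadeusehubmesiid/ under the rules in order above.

Rule 1 (intervocalic h-deletion): /h/ occurs between vowels /e/ and /u/, so it deletes. /eadeusehubmesiid/ → eadeuseubmesiid.
Rule 2 (intervocalic spirantization): /d/ is a stop between vowels /a/ and /e/, so it spirantizes to the fricative [z]. /eadeuseubmesiid/ → eazeuseubmesiid.
Rule 3 (final devoicing): /d/ is a voiced obstruent in word-final position, so it devoices to [t]. /eazeuseubmesiid/ → eazeuseubmesiit.

eazeuseubmesiit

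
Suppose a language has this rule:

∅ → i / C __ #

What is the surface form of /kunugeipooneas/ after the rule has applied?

the form ends in the consonant /s/, so [i] is inserted word-finally.
Surface form: [kunugeipooneasi].

kunugeipooneasi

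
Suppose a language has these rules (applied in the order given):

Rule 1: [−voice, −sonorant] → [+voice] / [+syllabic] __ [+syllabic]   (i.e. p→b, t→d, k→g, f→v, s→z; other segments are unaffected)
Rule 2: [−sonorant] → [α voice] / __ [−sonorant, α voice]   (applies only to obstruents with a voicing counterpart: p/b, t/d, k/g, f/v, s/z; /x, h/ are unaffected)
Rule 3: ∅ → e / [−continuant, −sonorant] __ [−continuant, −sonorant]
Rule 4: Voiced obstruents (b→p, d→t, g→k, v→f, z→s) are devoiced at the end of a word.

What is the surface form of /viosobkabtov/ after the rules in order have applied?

viozopekapetof

Rule 1 (intervocalic voicing): /s/ is a voiceless obstruent between vowels /o/ and /o/, so it voices to [z]. /viosobkabtov/ → viozobkabtov.
Rule 2 (regressive voicing assimilation): /b/ precedes the voiceless obstruent /k/, so it devoices to [p] by assimilation. /b/ precedes the voiceless obstruent /t/, so it devoices to [p] by assimilation. /viozobkabtov/ → viozopkaptov.
Rule 3 (stop-cluster e-epenthesis): /p/ and /k/ form a stop–stop cluster, so [e] is inserted between them. /p/ and /t/ form a stop–stop cluster, so [e] is inserted between them. /viozopkaptov/ → viozopekapetov.
Rule 4 (final devoicing): /v/ is a voiced obstruent in word-final position, so it devoices to [f]. /viozopekapetov/ → viozopekapetof.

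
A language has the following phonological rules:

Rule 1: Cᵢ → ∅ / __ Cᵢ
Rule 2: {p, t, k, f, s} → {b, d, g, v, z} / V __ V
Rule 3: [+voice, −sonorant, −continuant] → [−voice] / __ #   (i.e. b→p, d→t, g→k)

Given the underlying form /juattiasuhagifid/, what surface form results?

juadiazuhagivit

Rule 1 (degemination): /tt/ is a geminate; the first /t/ deletes. /juattiasuhagifid/ → juatiasuhagifid.
Rule 2 (intervocalic voicing): /t/ is a voiceless obstruent between vowels /a/ and /i/, so it voices to [d]. /s/ is a voiceless obstruent between vowels /a/ and /u/, so it voices to [z]. /f/ is a voiceless obstruent between vowels /i/ and /i/, so it voices to [v]. /juatiasuhagifid/ → juadiazuhagivid.
Rule 3 (final devoicing): /d/ is a voiced stop in word-final position, so it devoices to [t]. /juadiazuhagivid/ → juadiazuhagivit.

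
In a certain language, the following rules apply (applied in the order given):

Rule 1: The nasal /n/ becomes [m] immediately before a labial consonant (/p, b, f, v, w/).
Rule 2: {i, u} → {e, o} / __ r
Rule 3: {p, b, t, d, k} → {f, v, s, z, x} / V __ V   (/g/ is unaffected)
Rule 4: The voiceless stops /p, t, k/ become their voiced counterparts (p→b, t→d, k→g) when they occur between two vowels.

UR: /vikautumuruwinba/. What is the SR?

vixausumoruwimba

Rule 1 (nasal place assimilation): /n/ precedes the labial consonant /b/, so it assimilates in place to [m]. /vikautumuruwinba/ → vikautumuruwimba.
Rule 2 (pre-rhotic lowering): /u/ is a high vowel immediately before /r/, so it lowers to [o]. /vikautumuruwimba/ → vikautumoruwimba.
Rule 3 (intervocalic spirantization): /k/ is a stop between vowels /i/ and /a/, so it spirantizes to the fricative [x]. /t/ is a stop between vowels /u/ and /u/, so it spirantizes to the fricative [s]. /vikautumoruwimba/ → vixausumoruwimba.
Rule 4 (intervocalic voicing): no segment meets the environment; /vixausumoruwimba/ is unchanged.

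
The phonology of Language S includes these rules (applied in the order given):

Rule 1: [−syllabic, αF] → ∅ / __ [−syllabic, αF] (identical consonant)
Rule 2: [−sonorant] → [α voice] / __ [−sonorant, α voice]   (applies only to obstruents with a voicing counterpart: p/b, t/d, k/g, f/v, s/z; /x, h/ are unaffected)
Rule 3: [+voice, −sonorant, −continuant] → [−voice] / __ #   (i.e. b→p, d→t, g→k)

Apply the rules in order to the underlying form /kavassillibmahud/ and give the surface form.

Rule 1 (degemination): /ss/ is a geminate; the first /s/ deletes. /ll/ is a geminate; the first /l/ deletes. /kavassillibmahud/ → kavasilibmahud.
Rule 2 (regressive voicing assimilation): no segment meets the environment; /kavasilibmahud/ is unchanged.
Rule 3 (final devoicing): /d/ is a voiced stop in word-final position, so it devoices to [t]. /kavasilibmahud/ → kavasilibmahut.

kavasilibmahut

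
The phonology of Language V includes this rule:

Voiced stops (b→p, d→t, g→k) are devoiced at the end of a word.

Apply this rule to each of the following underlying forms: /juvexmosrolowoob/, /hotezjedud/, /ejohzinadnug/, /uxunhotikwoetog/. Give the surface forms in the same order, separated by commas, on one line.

/juvexmosrolowoob/: /b/ is a voiced stop in word-final position, so it devoices to [p]. → [juvexmosrolowoop].
/hotezjedud/: /d/ is a voiced stop in word-final position, so it devoices to [t]. → [hotezjedut].
/ejohzinadnug/: /g/ is a voiced stop in word-final position, so it devoices to [k]. → [ejohzinadnuk].
/uxunhotikwoetog/: /g/ is a voiced stop in word-final position, so it devoices to [k]. → [uxunhotikwoetok].

juvexmosrolowoop, hotezjedut, ejohzinadnuk, uxunhotikwoetok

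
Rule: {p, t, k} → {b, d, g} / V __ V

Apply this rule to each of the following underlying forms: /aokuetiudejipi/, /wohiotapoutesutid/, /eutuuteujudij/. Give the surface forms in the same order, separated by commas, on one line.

aoguediudejibi, wohiodaboudesudid, euduudeujudij

/aokuetiudejipi/: /k/ is a voiceless stop between vowels /o/ and /u/, so it voices to [g]. /t/ is a voiceless stop between vowels /e/ and /i/, so it voices to [d]. /p/ is a voiceless stop between vowels /i/ and /i/, so it voices to [b]. → [aoguediudejibi].
/wohiotapoutesutid/: /t/ is a voiceless stop between vowels /o/ and /a/, so it voices to [d]. /p/ is a voiceless stop between vowels /a/ and /o/, so it voices to [b]. /t/ is a voiceless stop between vowels /u/ and /e/, so it voices to [d]. /t/ is a voiceless stop between vowels /u/ and /i/, so it voices to [d]. → [wohiodaboudesudid].
/eutuuteujudij/: /t/ is a voiceless stop between vowels /u/ and /u/, so it voices to [d]. /t/ is a voiceless stop between vowels /u/ and /e/, so it voices to [d]. → [euduudeujudij].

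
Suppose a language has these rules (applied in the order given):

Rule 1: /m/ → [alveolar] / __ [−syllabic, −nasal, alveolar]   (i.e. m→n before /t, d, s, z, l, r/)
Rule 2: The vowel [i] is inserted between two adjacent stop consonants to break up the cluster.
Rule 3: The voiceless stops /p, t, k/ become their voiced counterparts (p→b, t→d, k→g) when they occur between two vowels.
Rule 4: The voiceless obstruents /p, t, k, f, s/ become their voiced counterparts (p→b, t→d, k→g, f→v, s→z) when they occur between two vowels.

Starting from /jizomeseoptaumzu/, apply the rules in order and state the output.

Rule 1 (nasal place assimilation): /m/ precedes the alveolar consonant /z/, so it assimilates in place to [n]. /jizomeseoptaumzu/ → jizomeseoptaunzu.
Rule 2 (stop-cluster i-epenthesis): /p/ and /t/ form a stop–stop cluster, so [i] is inserted between them. /jizomeseoptaunzu/ → jizomeseopitaunzu.
Rule 3 (intervocalic voicing): /p/ is a voiceless stop between vowels /o/ and /i/, so it voices to [b]. /t/ is a voiceless stop between vowels /i/ and /a/, so it voices to [d]. /jizomeseopitaunzu/ → jizomeseobidaunzu.
Rule 4 (intervocalic voicing): /s/ is a voiceless obstruent between vowels /e/ and /e/, so it voices to [z]. /jizomeseobidaunzu/ → jizomezeobidaunzu.

jizomezeobidaunzu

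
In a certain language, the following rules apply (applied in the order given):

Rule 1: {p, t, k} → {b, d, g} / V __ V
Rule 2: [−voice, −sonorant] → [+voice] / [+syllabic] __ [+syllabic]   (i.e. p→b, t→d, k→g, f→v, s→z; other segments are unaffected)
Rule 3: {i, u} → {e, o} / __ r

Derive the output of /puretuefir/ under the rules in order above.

poreduever

Rule 1 (intervocalic voicing): /t/ is a voiceless stop between vowels /e/ and /u/, so it voices to [d]. /puretuefir/ → pureduefir.
Rule 2 (intervocalic voicing): /f/ is a voiceless obstruent between vowels /e/ and /i/, so it voices to [v]. /pureduefir/ → pureduevir.
Rule 3 (pre-rhotic lowering): /u/ is a high vowel immediately before /r/, so it lowers to [o]. /i/ is a high vowel immediately before /r/, so it lowers to [e]. /pureduevir/ → poreduever.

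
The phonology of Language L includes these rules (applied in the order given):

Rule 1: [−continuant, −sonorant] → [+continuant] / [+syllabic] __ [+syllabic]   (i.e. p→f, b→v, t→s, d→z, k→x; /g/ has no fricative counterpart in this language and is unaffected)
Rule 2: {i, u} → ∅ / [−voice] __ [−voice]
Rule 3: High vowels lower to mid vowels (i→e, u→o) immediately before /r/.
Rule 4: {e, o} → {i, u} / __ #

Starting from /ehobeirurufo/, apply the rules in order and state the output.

ehoveerorufu

Rule 1 (intervocalic spirantization): /b/ is a stop between vowels /o/ and /e/, so it spirantizes to the fricative [v]. /ehobeirurufo/ → ehoveirurufo.
Rule 2 (high vowel syncope): no segment meets the environment; /ehoveirurufo/ is unchanged.
Rule 3 (pre-rhotic lowering): /i/ is a high vowel immediately before /r/, so it lowers to [e]. /u/ is a high vowel immediately before /r/, so it lowers to [o]. /ehoveirurufo/ → ehoveerorufo.
Rule 4 (final vowel raising): /o/ is a mid vowel in word-final position, so it raises to [u]. /ehoveerorufo/ → ehoveerorufu.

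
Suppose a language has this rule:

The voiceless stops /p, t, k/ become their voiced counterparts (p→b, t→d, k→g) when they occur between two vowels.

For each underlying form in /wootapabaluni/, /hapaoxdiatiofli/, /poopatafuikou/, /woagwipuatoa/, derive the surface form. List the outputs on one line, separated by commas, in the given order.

/wootapabaluni/: /t/ is a voiceless stop between vowels /o/ and /a/, so it voices to [d]. /p/ is a voiceless stop between vowels /a/ and /a/, so it voices to [b]. → [woodababaluni].
/hapaoxdiatiofli/: /p/ is a voiceless stop between vowels /a/ and /a/, so it voices to [b]. /t/ is a voiceless stop between vowels /a/ and /i/, so it voices to [d]. → [habaoxdiadiofli].
/poopatafuikou/: /p/ is a voiceless stop between vowels /o/ and /a/, so it voices to [b]. /t/ is a voiceless stop between vowels /a/ and /a/, so it voices to [d]. /k/ is a voiceless stop between vowels /i/ and /o/, so it voices to [g]. → [poobadafuigou].
/woagwipuatoa/: /p/ is a voiceless stop between vowels /i/ and /u/, so it voices to [b]. /t/ is a voiceless stop between vowels /a/ and /o/, so it voices to [d]. → [woagwibuadoa].

woodababaluni, habaoxdiadiofli, poobadafuigou, woagwibuadoa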